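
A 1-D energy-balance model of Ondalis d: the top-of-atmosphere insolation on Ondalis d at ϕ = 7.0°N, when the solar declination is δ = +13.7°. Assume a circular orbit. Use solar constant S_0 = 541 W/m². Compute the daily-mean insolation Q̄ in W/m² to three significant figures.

Q̄ ≈ 174 W/m²

cos h₀ = −tan(+7.0°) tan(+13.700°) = -0.0299, h₀ = 1.6007 rad.
Bracket: h₀ sin ϕ sin δ + cos ϕ cos δ sin h₀ = 1.6007×0.12187×0.23684 + 0.99255×0.97155×0.99955 = 0.046202 + 0.963878 = 1.010080.
Q̄ = (S_0/π) × [bracket] = (541/π) × 1.010080 = 173.9 W/m².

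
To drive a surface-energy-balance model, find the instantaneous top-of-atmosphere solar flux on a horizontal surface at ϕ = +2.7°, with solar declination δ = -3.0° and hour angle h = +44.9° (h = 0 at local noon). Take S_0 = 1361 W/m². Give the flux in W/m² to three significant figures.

958 W/m²

cos θ_z = sin ϕ sin δ + cos ϕ cos δ cos h = -0.002465 + 0.706584 = 0.704119.
Flux = S_0 · cos θ_z = 1361 × 0.704119 = 958.3 W/m².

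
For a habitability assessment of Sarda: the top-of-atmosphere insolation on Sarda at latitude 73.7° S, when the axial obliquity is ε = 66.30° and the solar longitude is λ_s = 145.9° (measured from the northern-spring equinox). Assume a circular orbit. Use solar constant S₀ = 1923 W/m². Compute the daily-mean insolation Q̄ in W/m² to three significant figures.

Solar declination: sin δ = sin ε · sin λ_s = sin 66.30° × sin 145.9° = 0.51336, so δ = +30.888°.
cos H₀ = −tan(-73.7°) tan(+30.888°) = 2.0457 ≥ 1 ⇒ polar night, H₀ = 0 and Q̄ = 0.

Q̄ ≈ 0.00 W/m²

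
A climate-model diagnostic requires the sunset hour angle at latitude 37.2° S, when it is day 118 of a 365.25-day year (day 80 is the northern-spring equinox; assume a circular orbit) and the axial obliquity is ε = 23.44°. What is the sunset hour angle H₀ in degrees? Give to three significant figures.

Solar longitude: λ_s = 360° × (118 − 80)/365.25 = 37.454°.
sin δ = sin 23.44° × sin 37.454° = 0.24190, so δ = +13.999°.
cos H₀ = −tan φ · tan δ = −tan(-37.2°) × tan(+13.999°) = 0.1892, so H₀ = 1.3804 rad = 79.09°.

H₀ = 79.1°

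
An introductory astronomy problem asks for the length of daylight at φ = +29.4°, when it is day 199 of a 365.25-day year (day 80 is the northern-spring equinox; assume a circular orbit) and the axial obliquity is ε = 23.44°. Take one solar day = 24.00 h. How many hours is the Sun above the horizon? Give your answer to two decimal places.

Solar longitude: λ_s = 360° × (199 − 80)/365.25 = 117.290°.
sin δ = sin 23.44° × sin 117.290° = 0.35352, so δ = +20.702°.
cos H₀ = −tan φ · tan δ = −tan(+29.4°) × tan(+20.702°) = -0.2129, so H₀ = 1.7854 rad = 102.30°.
Daylight = 2H₀/(2π) × 24.00 h = (1.7854/π) × 24.00 = 13.64 h.

13.64 h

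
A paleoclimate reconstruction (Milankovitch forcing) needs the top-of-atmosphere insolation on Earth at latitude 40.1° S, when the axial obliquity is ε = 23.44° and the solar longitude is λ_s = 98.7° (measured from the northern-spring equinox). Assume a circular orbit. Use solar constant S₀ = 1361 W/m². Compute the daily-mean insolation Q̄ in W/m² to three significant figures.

Q̄ ≈ 152 W/m²

Solar declination: sin δ = sin ε · sin λ_s = sin 23.44° × sin 98.7° = 0.39321, so δ = +23.154°.
cos H₀ = −tan(-40.1°) tan(+23.154°) = 0.3601, H₀ = 1.2024 rad.
Bracket: H₀ sin φ sin δ + cos φ cos δ sin H₀ = 1.2024×-0.64412×0.39321 + 0.76492×0.91945×0.93290 = -0.304537 + 0.656114 = 0.351577.
Q̄ = (S₀/π) × [bracket] = (1361/π) × 0.351577 = 152.3 W/m².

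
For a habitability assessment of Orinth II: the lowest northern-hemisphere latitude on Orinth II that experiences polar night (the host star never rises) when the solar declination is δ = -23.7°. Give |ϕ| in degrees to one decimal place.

Polar night requires cos h₀ = −tan ϕ tan δ ≥ 1, i.e. tan ϕ tan δ ≤ −1.
The boundary is |tan ϕ| · |tan δ| = 1, so |ϕ| = 90° − |δ| = 90° − 23.7° = 66.3° in the northern hemisphere.

|ϕ| = 66.3°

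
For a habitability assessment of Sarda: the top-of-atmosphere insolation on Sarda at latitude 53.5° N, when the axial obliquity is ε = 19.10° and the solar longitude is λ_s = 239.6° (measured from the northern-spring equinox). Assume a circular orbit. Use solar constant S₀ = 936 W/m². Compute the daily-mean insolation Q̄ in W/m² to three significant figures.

Solar declination: sin δ = sin ε · sin λ_s = sin 19.10° × sin 239.6° = -0.28223, so δ = -16.393°.
cos H₀ = −tan(+53.5°) tan(-16.393°) = 0.3976, H₀ = 1.1619 rad.
Bracket: H₀ sin φ sin δ + cos φ cos δ sin H₀ = 1.1619×0.80386×-0.28223 + 0.59482×0.95935×0.91757 = -0.263604 + 0.523603 = 0.259999.
Q̄ = (S₀/π) × [bracket] = (936/π) × 0.259999 = 77.46 W/m².

Q̄ ≈ 77.5 W/m²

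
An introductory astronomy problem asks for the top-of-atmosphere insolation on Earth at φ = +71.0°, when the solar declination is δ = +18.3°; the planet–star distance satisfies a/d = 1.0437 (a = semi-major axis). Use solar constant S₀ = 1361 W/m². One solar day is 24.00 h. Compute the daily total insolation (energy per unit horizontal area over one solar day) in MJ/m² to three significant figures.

cos H₀ = −tan(+71.0°) tan(+18.300°) = -0.9605, H₀ = 2.8595 rad.
Bracket: H₀ sin φ sin δ + cos φ cos δ sin H₀ = 2.8595×0.94552×0.31399 + 0.32557×0.94943×0.27836 = 0.848939 + 0.086043 = 0.934982.
Inverse-square distance factor (a/d)² = 1.0437² = 1.089310.
Q̄ = (S₀/π) × 1.089310 × [bracket] = (1361/π) × 1.089310 × 0.934982 = 441.23 W/m².
Daily total = Q̄ × 24.00 h × 3600 s/h = 441.23 × 24.00 × 3600 / 10⁶ = 38.12 MJ/m².

38.1 MJ/m²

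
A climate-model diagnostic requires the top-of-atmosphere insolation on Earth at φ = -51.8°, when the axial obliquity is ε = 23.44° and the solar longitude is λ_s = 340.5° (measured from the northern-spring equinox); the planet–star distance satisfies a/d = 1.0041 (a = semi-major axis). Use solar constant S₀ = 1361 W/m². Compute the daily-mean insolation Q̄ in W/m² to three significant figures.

Q̄ ≈ 343 W/m²

Solar declination: sin δ = sin ε · sin λ_s = sin 23.44° × sin 340.5° = -0.13278, so δ = -7.631°.
cos H₀ = −tan(-51.8°) tan(-7.631°) = -0.1702, H₀ = 1.7419 rad.
Bracket: H₀ sin φ sin δ + cos φ cos δ sin H₀ = 1.7419×-0.78586×-0.13278 + 0.61841×0.99114×0.98540 = 0.181761 + 0.603982 = 0.785743.
Inverse-square distance factor (a/d)² = 1.0041² = 1.008217.
Q̄ = (S₀/π) × 1.008217 × [bracket] = (1361/π) × 1.008217 × 0.785743 = 343.2 W/m².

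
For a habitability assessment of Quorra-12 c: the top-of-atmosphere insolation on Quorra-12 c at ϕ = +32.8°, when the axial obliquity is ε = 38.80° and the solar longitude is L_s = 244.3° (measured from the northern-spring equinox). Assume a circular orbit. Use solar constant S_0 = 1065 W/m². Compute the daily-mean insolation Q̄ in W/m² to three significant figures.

Solar declination: sin δ = sin ε · sin L_s = sin 38.80° × sin 244.3° = -0.56462, so δ = -34.376°.
cos h₀ = −tan(+32.8°) tan(-34.376°) = 0.4409, h₀ = 1.1142 rad.
Bracket: h₀ sin ϕ sin δ + cos ϕ cos δ sin h₀ = 1.1142×0.54171×-0.56462 + 0.84057×0.82535×0.89757 = -0.340790 + 0.622702 = 0.281912.
Q̄ = (S_0/π) × [bracket] = (1065/π) × 0.281912 = 95.57 W/m².

Q̄ ≈ 95.6 W/m²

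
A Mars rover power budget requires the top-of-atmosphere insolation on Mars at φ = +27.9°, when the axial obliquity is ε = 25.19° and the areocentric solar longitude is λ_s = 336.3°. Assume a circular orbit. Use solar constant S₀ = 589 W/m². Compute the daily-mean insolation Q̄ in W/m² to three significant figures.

sin δ = sin 25.19° × sin 336.3° = -0.17108, so δ = -9.850°.
cos H₀ = −tan(+27.9°) tan(-9.850°) = 0.0919, H₀ = 1.4787 rad.
Bracket: H₀ sin φ sin δ + cos φ cos δ sin H₀ = 1.4787×0.46793×-0.17108 + 0.88377×0.98526×0.99576 = -0.118375 + 0.867051 = 0.748676.
Q̄ = (S₀/π) × [bracket] = (589/π) × 0.748676 = 140.4 W/m².

Q̄ ≈ 140 W/m²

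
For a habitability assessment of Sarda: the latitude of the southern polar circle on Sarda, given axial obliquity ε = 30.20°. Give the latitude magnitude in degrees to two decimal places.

The polar circle is the lowest latitude that experiences at least one full rotation of continuous darkness at the northern-summer solstice; it lies at |φ| = 90° − ε = 90° − 30.20° = 59.80°.

59.80°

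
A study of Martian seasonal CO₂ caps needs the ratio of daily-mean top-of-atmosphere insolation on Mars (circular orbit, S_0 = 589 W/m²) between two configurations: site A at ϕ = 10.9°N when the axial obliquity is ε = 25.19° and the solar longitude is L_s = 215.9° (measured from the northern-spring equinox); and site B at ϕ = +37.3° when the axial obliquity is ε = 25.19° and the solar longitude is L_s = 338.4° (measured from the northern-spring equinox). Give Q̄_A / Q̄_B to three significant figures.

— Configuration A (ϕ=+10.9°):
Solar declination: sin δ = sin ε · sin L_s = sin 25.19° × sin 215.9° = -0.24957, so δ = -14.452°.
cos h₀ = −tan(+10.9°) tan(-14.452°) = 0.0496, h₀ = 1.5211 rad.
Bracket: h₀ sin ϕ sin δ + cos ϕ cos δ sin h₀ = 1.5211×0.18910×-0.24957 + 0.98196×0.96836×0.99877 = -0.071786 + 0.949721 = 0.877935.
Q̄ = (S_0/π) × [bracket] = (589/π) × 0.877935 = 164.60 W/m².
— Configuration B (ϕ=+37.3°):
Solar declination: sin δ = sin ε · sin L_s = sin 25.19° × sin 338.4° = -0.15668, so δ = -9.014°.
cos h₀ = −tan(+37.3°) tan(-9.014°) = 0.1209, h₀ = 1.4496 rad.
Bracket: h₀ sin ϕ sin δ + cos ϕ cos δ sin h₀ = 1.4496×0.60599×-0.15668 + 0.79547×0.98765×0.99267 = -0.137634 + 0.779887 = 0.642253.
Q̄ = (S_0/π) × [bracket] = (589/π) × 0.642253 = 120.41 W/m².
Ratio Q̄_A / Q̄_B = 164.60 / 120.41 = 1.367.

Q̄_A / Q̄_B ≈ 1.37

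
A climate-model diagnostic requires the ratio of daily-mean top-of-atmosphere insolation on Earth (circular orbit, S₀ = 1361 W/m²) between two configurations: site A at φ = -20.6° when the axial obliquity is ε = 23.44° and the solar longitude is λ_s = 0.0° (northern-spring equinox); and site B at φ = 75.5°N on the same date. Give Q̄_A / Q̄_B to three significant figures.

— Configuration A (φ=-20.6°):
Solar declination: sin δ = sin ε · sin λ_s = sin 23.44° × sin 0.0° = 0.00000, so δ = +0.000°.
cos H₀ = −tan(-20.6°) tan(+0.000°) = 0.0000, H₀ = 1.5708 rad.
Bracket: H₀ sin φ sin δ + cos φ cos δ sin H₀ = 1.5708×-0.35184×0.00000 + 0.93606×1.00000×1.00000 = -0.000000 + 0.936060 = 0.936060.
Q̄ = (S₀/π) × [bracket] = (1361/π) × 0.936060 = 405.52 W/m².
— Configuration B (φ=+75.5°):
cos H₀ = −tan(+75.5°) tan(+0.000°) = -0.0000, H₀ = 1.5708 rad.
Bracket: H₀ sin φ sin δ + cos φ cos δ sin H₀ = 1.5708×0.96815×0.00000 + 0.25038×1.00000×1.00000 = 0.000000 + 0.250380 = 0.250380.
Q̄ = (S₀/π) × [bracket] = (1361/π) × 0.250380 = 108.47 W/m².
Ratio Q̄_A / Q̄_B = 405.52 / 108.47 = 3.739.

Q̄_A / Q̄_B ≈ 3.74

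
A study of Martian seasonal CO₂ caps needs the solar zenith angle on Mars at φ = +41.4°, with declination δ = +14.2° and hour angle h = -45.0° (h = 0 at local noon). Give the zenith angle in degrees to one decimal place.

cos θ_z = sin φ sin δ + cos φ cos δ cos h = 0.162225 + 0.514202 = 0.676427.
θ_z = arccos(0.676427) = 47.4°.

θ_z = 47.4°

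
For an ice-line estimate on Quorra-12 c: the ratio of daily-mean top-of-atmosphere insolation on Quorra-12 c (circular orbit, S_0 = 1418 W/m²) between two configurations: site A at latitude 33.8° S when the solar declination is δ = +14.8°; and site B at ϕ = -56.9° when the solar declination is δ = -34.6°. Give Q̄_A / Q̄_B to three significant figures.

— Configuration A (ϕ=-33.8°):
cos h₀ = −tan(-33.8°) tan(+14.800°) = 0.1769, h₀ = 1.3930 rad.
Bracket: h₀ sin ϕ sin δ + cos ϕ cos δ sin h₀ = 1.3930×-0.55630×0.25545 + 0.83098×0.96682×0.98423 = -0.197955 + 0.790738 = 0.592783.
Q̄ = (S_0/π) × [bracket] = (1418/π) × 0.592783 = 267.56 W/m².
— Configuration B (ϕ=-56.9°):
cos h₀ = −tan(-56.9°) tan(-34.600°) = -1.0582 ≤ −1 ⇒ polar day, h₀ = π.
Bracket: h₀ sin ϕ sin δ + cos ϕ cos δ sin h₀ = 3.1416×-0.83772×-0.56784 + 0.54610×0.82314×0.00000 = 1.494431 + 0.000000 = 1.494431.
Q̄ = (S_0/π) × [bracket] = (1418/π) × 1.494431 = 674.53 W/m².
Ratio Q̄_A / Q̄_B = 267.56 / 674.53 = 0.3967.

Q̄_A / Q̄_B ≈ 0.397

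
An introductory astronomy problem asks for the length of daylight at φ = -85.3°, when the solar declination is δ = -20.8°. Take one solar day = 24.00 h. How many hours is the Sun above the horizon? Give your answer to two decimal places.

Sunrise equation: cos H₀ = −tan φ · tan δ = -4.6204 ≤ −1, so the Sun never sets (polar day) and H₀ = π.
Daylight = 2H₀/(2π) × 24.00 h = (3.1416/π) × 24.00 = 24.00 h.

24.00 h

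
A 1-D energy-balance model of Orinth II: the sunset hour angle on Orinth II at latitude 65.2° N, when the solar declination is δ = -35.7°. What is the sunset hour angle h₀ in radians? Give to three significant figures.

h₀ = 0.00 rad

cos h₀ = −tan ϕ · tan δ = 1.5551 ≥ 1, so the host star never rises (polar night) and h₀ = 0.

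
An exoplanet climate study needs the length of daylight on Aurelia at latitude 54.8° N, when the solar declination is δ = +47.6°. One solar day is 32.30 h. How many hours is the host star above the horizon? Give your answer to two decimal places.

32.30 h

Sunrise equation: cos H₀ = −tan φ · tan δ = -1.5525 ≤ −1, so the host star never sets (polar day) and H₀ = π.
Daylight = 2H₀/(2π) × 32.30 h = (3.1416/π) × 32.30 = 32.30 h.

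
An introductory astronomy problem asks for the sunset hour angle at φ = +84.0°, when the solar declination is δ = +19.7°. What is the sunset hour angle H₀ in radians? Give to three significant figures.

Sunrise equation: cos H₀ = −tan φ · tan δ = -3.4066 ≤ −1, so the Sun never sets (polar day) and H₀ = π.

H₀ = 3.14 rad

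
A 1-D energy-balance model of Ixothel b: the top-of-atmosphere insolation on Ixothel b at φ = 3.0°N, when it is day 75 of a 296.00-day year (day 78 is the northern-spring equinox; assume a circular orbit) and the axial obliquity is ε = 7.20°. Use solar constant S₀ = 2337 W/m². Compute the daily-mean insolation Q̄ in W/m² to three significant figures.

Solar longitude: λ_s = 360° × (75 − 78)/296.00 = -3.649°, i.e. -3.649° + 360° = 356.351°.
sin δ = sin 7.20° × sin 356.351° = -0.00798, so δ = -0.457°.
cos H₀ = −tan(+3.0°) tan(-0.457°) = 0.0004, H₀ = 1.5704 rad.
Bracket: H₀ sin φ sin δ + cos φ cos δ sin H₀ = 1.5704×0.05234×-0.00798 + 0.99863×0.99997×1.00000 = -0.000656 + 0.998600 = 0.997944.
Q̄ = (S₀/π) × [bracket] = (2337/π) × 0.997944 = 742.4 W/m².

Q̄ ≈ 742 W/m²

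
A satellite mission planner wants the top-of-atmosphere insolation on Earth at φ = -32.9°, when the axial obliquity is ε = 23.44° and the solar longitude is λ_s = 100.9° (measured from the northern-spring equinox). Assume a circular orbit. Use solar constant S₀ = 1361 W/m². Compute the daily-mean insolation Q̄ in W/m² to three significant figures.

Q̄ ≈ 203 W/m²

Solar declination: sin δ = sin ε · sin λ_s = sin 23.44° × sin 100.9° = 0.39061, so δ = +22.993°.
cos H₀ = −tan(-32.9°) tan(+22.993°) = 0.2745, H₀ = 1.2927 rad.
Bracket: H₀ sin φ sin δ + cos φ cos δ sin H₀ = 1.2927×-0.54317×0.39061 + 0.83962×0.92056×0.96159 = -0.274269 + 0.743233 = 0.468964.
Q̄ = (S₀/π) × [bracket] = (1361/π) × 0.468964 = 203.2 W/m².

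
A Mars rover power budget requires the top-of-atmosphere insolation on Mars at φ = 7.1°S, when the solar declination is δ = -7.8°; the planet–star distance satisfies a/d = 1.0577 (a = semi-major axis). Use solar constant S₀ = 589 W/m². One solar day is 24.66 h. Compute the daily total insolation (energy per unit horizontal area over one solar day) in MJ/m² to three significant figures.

18.8 MJ/m²

cos H₀ = −tan(-7.1°) tan(-7.800°) = -0.0171, H₀ = 1.5879 rad.
Bracket: H₀ sin φ sin δ + cos φ cos δ sin H₀ = 1.5879×-0.12360×-0.13572 + 0.99233×0.99075×0.99985 = 0.026637 + 0.983003 = 1.009640.
Inverse-square distance factor (a/d)² = 1.0577² = 1.118729.
Q̄ = (S₀/π) × 1.118729 × [bracket] = (589/π) × 1.118729 × 1.009640 = 211.77 W/m².
Daily total = Q̄ × 24.66 h × 3600 s/h = 211.77 × 24.66 × 3600 / 10⁶ = 18.80 MJ/m².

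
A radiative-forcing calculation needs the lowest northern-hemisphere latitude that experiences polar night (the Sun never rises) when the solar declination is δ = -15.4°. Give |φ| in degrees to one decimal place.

|φ| = 74.6°

Polar night requires cos H₀ = −tan φ tan δ ≥ 1, i.e. tan φ tan δ ≤ −1.
The boundary is |tan φ| · |tan δ| = 1, so |φ| = 90° − |δ| = 90° − 15.4° = 74.6° in the northern hemisphere.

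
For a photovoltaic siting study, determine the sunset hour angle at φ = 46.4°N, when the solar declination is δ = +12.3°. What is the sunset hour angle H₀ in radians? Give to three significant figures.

H₀ = 1.80 rad

cos H₀ = −tan φ · tan δ = −tan(+46.4°) × tan(+12.300°) = -0.2290, so H₀ = 1.8018 rad = 103.24°.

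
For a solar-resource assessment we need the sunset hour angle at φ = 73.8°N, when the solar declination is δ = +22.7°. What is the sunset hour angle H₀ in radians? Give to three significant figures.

H₀ = 3.14 rad

Sunrise equation: cos H₀ = −tan φ · tan δ = -1.4398 ≤ −1, so the Sun never sets (polar day) and H₀ = π.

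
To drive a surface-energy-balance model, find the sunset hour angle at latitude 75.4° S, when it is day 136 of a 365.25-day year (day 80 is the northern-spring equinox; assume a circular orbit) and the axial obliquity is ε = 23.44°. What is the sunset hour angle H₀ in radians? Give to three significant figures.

Solar longitude: λ_s = 360° × (136 − 80)/365.25 = 55.195°.
sin δ = sin 23.44° × sin 55.195° = 0.32662, so δ = +19.064°.
cos H₀ = −tan φ · tan δ = 1.3267 ≥ 1, so the Sun never rises (polar night) and H₀ = 0.

H₀ = 0.00 rad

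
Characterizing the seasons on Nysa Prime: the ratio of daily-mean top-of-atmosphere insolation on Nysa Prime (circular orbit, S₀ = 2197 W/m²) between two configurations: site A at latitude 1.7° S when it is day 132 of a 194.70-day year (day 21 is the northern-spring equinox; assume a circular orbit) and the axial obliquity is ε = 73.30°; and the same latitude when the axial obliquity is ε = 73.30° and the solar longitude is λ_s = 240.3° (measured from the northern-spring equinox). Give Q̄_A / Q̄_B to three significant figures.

— Configuration A (φ=-1.7°):
Solar longitude: λ_s = 360° × (132 − 21)/194.70 = 205.239°.
sin δ = sin 73.30° × sin 205.239° = -0.40841, so δ = -24.105°.
cos H₀ = −tan(-1.7°) tan(-24.105°) = -0.0133, H₀ = 1.5841 rad.
Bracket: H₀ sin φ sin δ + cos φ cos δ sin H₀ = 1.5841×-0.02967×-0.40841 + 0.99956×0.91280×0.99991 = 0.019195 + 0.912316 = 0.931511.
Q̄ = (S₀/π) × [bracket] = (2197/π) × 0.931511 = 651.43 W/m².
— Configuration B (φ=-1.7°):
Solar declination: sin δ = sin ε · sin λ_s = sin 73.30° × sin 240.3° = -0.83199, so δ = -56.304°.
cos H₀ = −tan(-1.7°) tan(-56.304°) = -0.0445, H₀ = 1.6153 rad.
Bracket: H₀ sin φ sin δ + cos φ cos δ sin H₀ = 1.6153×-0.02967×-0.83199 + 0.99956×0.55478×0.99901 = 0.039874 + 0.553987 = 0.593861.
Q̄ = (S₀/π) × [bracket] = (2197/π) × 0.593861 = 415.30 W/m².
Ratio Q̄_A / Q̄_B = 651.43 / 415.30 = 1.569.

Q̄_A / Q̄_B ≈ 1.57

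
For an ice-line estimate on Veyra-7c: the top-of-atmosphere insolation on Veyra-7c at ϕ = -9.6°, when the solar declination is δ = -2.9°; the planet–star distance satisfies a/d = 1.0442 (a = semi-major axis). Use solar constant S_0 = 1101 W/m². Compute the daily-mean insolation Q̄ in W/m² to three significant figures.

cos h₀ = −tan(-9.6°) tan(-2.900°) = -0.0086, h₀ = 1.5794 rad.
Bracket: h₀ sin ϕ sin δ + cos ϕ cos δ sin h₀ = 1.5794×-0.16677×-0.05059 + 0.98600×0.99872×0.99996 = 0.013325 + 0.984699 = 0.998024.
Inverse-square distance factor (a/d)² = 1.0442² = 1.090354.
Q̄ = (S_0/π) × 1.090354 × [bracket] = (1101/π) × 1.090354 × 0.998024 = 381.4 W/m².

Q̄ ≈ 381 W/m²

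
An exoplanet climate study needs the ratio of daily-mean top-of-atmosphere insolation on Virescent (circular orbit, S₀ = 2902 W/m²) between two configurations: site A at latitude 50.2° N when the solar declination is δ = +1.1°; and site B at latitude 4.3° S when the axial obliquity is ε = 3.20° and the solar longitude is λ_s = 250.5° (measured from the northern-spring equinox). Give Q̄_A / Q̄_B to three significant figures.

— Configuration A (φ=+50.2°):
cos H₀ = −tan(+50.2°) tan(+1.100°) = -0.0230, H₀ = 1.5938 rad.
Bracket: H₀ sin φ sin δ + cos φ cos δ sin H₀ = 1.5938×0.76828×0.01920 + 0.64011×0.99982×0.99973 = 0.023510 + 0.639822 = 0.663332.
Q̄ = (S₀/π) × [bracket] = (2902/π) × 0.663332 = 612.74 W/m².
— Configuration B (φ=-4.3°):
Solar declination: sin δ = sin ε · sin λ_s = sin 3.20° × sin 250.5° = -0.05262, so δ = -3.016°.
cos H₀ = −tan(-4.3°) tan(-3.016°) = -0.0040, H₀ = 1.5748 rad.
Bracket: H₀ sin φ sin δ + cos φ cos δ sin H₀ = 1.5748×-0.07498×-0.05262 + 0.99719×0.99861×0.99999 = 0.006213 + 0.995794 = 1.002007.
Q̄ = (S₀/π) × [bracket] = (2902/π) × 1.002007 = 925.59 W/m².
Ratio Q̄_A / Q̄_B = 612.74 / 925.59 = 0.6620.

Q̄_A / Q̄_B ≈ 0.662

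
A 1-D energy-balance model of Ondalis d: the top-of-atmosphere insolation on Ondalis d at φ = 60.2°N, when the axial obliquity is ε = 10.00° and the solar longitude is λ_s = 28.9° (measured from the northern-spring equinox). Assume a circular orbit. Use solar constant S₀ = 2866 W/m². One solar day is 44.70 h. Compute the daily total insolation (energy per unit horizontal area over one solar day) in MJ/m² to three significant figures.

Solar declination: sin δ = sin ε · sin λ_s = sin 10.00° × sin 28.9° = 0.08392, so δ = +4.814°.
cos H₀ = −tan(+60.2°) tan(+4.814°) = -0.1471, H₀ = 1.7184 rad.
Bracket: H₀ sin φ sin δ + cos φ cos δ sin H₀ = 1.7184×0.86777×0.08392 + 0.49697×0.99647×0.98913 = 0.125139 + 0.489833 = 0.614972.
Q̄ = (S₀/π) × [bracket] = (2866/π) × 0.614972 = 561.02 W/m².
Daily total = Q̄ × 44.70 h × 3600 s/h = 561.02 × 44.70 × 3600 / 10⁶ = 90.28 MJ/m².

90.3 MJ/m²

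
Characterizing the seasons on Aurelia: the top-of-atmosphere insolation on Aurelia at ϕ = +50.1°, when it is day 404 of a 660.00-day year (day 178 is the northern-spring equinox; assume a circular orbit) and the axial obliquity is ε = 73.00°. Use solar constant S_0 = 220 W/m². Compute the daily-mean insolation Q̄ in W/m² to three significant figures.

Q̄ ≈ 135 W/m²

Solar longitude: L_s = 360° × (404 − 178)/660.00 = 123.273°.
sin δ = sin 73.00° × sin 123.273° = 0.79954, so δ = +53.086°.
cos h₀ = −tan(+50.1°) tan(+53.086°) = -1.5921 ≤ −1 ⇒ polar day, h₀ = π.
Bracket: h₀ sin ϕ sin δ + cos ϕ cos δ sin h₀ = 3.1416×0.76717×0.79954 + 0.64145×0.60062×0.00000 = 1.927004 + 0.000000 = 1.927004.
Q̄ = (S_0/π) × [bracket] = (220/π) × 1.927004 = 134.9 W/m².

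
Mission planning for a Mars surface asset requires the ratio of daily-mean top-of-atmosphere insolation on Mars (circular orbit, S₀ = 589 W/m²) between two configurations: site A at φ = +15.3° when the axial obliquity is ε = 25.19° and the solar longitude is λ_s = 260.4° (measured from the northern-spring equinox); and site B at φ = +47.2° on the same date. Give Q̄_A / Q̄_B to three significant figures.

— Configuration A (φ=+15.3°):
Solar declination: sin δ = sin ε · sin λ_s = sin 25.19° × sin 260.4° = -0.41966, so δ = -24.813°.
cos H₀ = −tan(+15.3°) tan(-24.813°) = 0.1265, H₀ = 1.4440 rad.
Bracket: H₀ sin φ sin δ + cos φ cos δ sin H₀ = 1.4440×0.26387×-0.41966 + 0.96456×0.90768×0.99197 = -0.159902 + 0.868481 = 0.708579.
Q̄ = (S₀/π) × [bracket] = (589/π) × 0.708579 = 132.85 W/m².
— Configuration B (φ=+47.2°):
cos H₀ = −tan(+47.2°) tan(-24.813°) = 0.4993, H₀ = 1.0480 rad.
Bracket: H₀ sin φ sin δ + cos φ cos δ sin H₀ = 1.0480×0.73373×-0.41966 + 0.67944×0.90768×0.86644 = -0.322697 + 0.534346 = 0.211649.
Q̄ = (S₀/π) × [bracket] = (589/π) × 0.211649 = 39.681 W/m².
Ratio Q̄_A / Q̄_B = 132.85 / 39.681 = 3.348.

Q̄_A / Q̄_B ≈ 3.35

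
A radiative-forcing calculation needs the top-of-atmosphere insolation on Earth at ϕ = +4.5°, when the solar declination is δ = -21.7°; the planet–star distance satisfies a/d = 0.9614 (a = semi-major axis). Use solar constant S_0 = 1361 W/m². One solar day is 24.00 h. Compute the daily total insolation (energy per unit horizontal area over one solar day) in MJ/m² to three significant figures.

30.5 MJ/m²

cos h₀ = −tan(+4.5°) tan(-21.700°) = 0.0313, h₀ = 1.5395 rad.
Bracket: h₀ sin ϕ sin δ + cos ϕ cos δ sin h₀ = 1.5395×0.07846×-0.36975 + 0.99692×0.92913×0.99951 = -0.044662 + 0.925814 = 0.881152.
Inverse-square distance factor (a/d)² = 0.9614² = 0.924290.
Q̄ = (S_0/π) × 0.924290 × [bracket] = (1361/π) × 0.924290 × 0.881152 = 352.83 W/m².
Daily total = Q̄ × 24.00 h × 3600 s/h = 352.83 × 24.00 × 3600 / 10⁶ = 30.48 MJ/m².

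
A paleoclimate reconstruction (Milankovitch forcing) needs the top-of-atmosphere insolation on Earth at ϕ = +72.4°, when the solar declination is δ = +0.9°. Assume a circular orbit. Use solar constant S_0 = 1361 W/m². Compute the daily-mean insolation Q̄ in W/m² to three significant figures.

cos h₀ = −tan(+72.4°) tan(+0.900°) = -0.0495, h₀ = 1.6203 rad.
Bracket: h₀ sin ϕ sin δ + cos ϕ cos δ sin h₀ = 1.6203×0.95319×0.01571 + 0.30237×0.99988×0.99877 = 0.024263 + 0.301962 = 0.326225.
Q̄ = (S_0/π) × [bracket] = (1361/π) × 0.326225 = 141.3 W/m².

Q̄ ≈ 141 W/m²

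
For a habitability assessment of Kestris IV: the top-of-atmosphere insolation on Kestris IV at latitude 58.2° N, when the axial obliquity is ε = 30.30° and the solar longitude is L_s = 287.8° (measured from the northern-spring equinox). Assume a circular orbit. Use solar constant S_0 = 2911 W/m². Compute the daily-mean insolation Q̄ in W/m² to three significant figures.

Q̄ ≈ 16.2 W/m²

Solar declination: sin δ = sin ε · sin L_s = sin 30.30° × sin 287.8° = -0.48038, so δ = -28.710°.
cos h₀ = −tan(+58.2°) tan(-28.710°) = 0.8834, h₀ = 0.4878 rad.
Bracket: h₀ sin ϕ sin δ + cos ϕ cos δ sin h₀ = 0.4878×0.84989×-0.48038 + 0.52696×0.87706×0.46869 = -0.199154 + 0.216617 = 0.017463.
Q̄ = (S_0/π) × [bracket] = (2911/π) × 0.017463 = 16.18 W/m².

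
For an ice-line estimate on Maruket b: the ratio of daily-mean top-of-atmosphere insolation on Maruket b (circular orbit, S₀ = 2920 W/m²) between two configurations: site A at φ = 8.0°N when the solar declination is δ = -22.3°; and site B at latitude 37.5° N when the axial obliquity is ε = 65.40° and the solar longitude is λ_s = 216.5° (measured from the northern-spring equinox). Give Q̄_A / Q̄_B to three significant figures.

— Configuration A (φ=+8.0°):
cos H₀ = −tan(+8.0°) tan(-22.300°) = 0.0576, H₀ = 1.5131 rad.
Bracket: H₀ sin φ sin δ + cos φ cos δ sin H₀ = 1.5131×0.13917×-0.37946 + 0.99027×0.92521×0.99834 = -0.079906 + 0.914687 = 0.834781.
Q̄ = (S₀/π) × [bracket] = (2920/π) × 0.834781 = 775.90 W/m².
— Configuration B (φ=+37.5°):
Solar declination: sin δ = sin ε · sin λ_s = sin 65.40° × sin 216.5° = -0.54083, so δ = -32.740°.
cos H₀ = −tan(+37.5°) tan(-32.740°) = 0.4934, H₀ = 1.0548 rad.
Bracket: H₀ sin φ sin δ + cos φ cos δ sin H₀ = 1.0548×0.60876×-0.54083 + 0.79335×0.84113×0.86981 = -0.347278 + 0.580433 = 0.233155.
Q̄ = (S₀/π) × [bracket] = (2920/π) × 0.233155 = 216.71 W/m².
Ratio Q̄_A / Q̄_B = 775.90 / 216.71 = 3.580.

Q̄_A / Q̄_B ≈ 3.58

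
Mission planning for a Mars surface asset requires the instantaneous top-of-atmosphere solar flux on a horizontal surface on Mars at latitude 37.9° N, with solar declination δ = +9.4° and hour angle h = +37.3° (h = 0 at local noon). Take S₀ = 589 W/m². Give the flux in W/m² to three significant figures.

424 W/m²

cos θ_z = sin φ sin δ + cos φ cos δ cos h = 0.100329 + 0.619267 = 0.719596.
Flux = S₀ · cos θ_z = 589 × 0.719596 = 423.8 W/m².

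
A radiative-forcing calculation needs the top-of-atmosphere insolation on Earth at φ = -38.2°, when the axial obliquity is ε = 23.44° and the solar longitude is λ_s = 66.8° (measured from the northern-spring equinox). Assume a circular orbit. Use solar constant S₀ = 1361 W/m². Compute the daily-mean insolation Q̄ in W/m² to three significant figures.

Solar declination: sin δ = sin ε · sin λ_s = sin 23.44° × sin 66.8° = 0.36562, so δ = +21.446°.
cos H₀ = −tan(-38.2°) tan(+21.446°) = 0.3091, H₀ = 1.2565 rad.
Bracket: H₀ sin φ sin δ + cos φ cos δ sin H₀ = 1.2565×-0.61841×0.36562 + 0.78586×0.93076×0.95102 = -0.284099 + 0.695621 = 0.411522.
Q̄ = (S₀/π) × [bracket] = (1361/π) × 0.411522 = 178.3 W/m².

Q̄ ≈ 178 W/m²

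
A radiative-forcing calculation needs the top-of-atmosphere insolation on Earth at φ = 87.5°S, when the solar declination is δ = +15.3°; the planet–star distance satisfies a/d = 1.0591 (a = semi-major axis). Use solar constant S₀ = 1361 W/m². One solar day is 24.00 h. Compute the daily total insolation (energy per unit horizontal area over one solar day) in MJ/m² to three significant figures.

cos H₀ = −tan(-87.5°) tan(+15.300°) = 6.2658 ≥ 1 ⇒ polar night, H₀ = 0 and Q̄ = 0.
Inverse-square distance factor (a/d)² = 1.0591² = 1.121693.
Daily total = Q̄ × 24.00 h × 3600 s/h = 0.00 MJ/m².

0.00 MJ/m²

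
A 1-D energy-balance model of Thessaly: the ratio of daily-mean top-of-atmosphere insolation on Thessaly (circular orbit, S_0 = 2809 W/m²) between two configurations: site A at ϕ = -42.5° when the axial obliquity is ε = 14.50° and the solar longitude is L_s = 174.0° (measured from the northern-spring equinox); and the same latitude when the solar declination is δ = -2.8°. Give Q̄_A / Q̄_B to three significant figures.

Q̄_A / Q̄_B ≈ 0.899

— Configuration A (ϕ=-42.5°):
Solar declination: sin δ = sin ε · sin L_s = sin 14.50° × sin 174.0° = 0.02617, so δ = +1.500°.
cos h₀ = −tan(-42.5°) tan(+1.500°) = 0.0240, h₀ = 1.5468 rad.
Bracket: h₀ sin ϕ sin δ + cos ϕ cos δ sin h₀ = 1.5468×-0.67559×0.02617 + 0.73728×0.99966×0.99971 = -0.027348 + 0.736816 = 0.709468.
Q̄ = (S_0/π) × [bracket] = (2809/π) × 0.709468 = 634.36 W/m².
— Configuration B (ϕ=-42.5°):
cos h₀ = −tan(-42.5°) tan(-2.800°) = -0.0448, h₀ = 1.6156 rad.
Bracket: h₀ sin ϕ sin δ + cos ϕ cos δ sin h₀ = 1.6156×-0.67559×-0.04885 + 0.73728×0.99881×0.99900 = 0.053319 + 0.735666 = 0.788985.
Q̄ = (S_0/π) × [bracket] = (2809/π) × 0.788985 = 705.46 W/m².
Ratio Q̄_A / Q̄_B = 634.36 / 705.46 = 0.8992.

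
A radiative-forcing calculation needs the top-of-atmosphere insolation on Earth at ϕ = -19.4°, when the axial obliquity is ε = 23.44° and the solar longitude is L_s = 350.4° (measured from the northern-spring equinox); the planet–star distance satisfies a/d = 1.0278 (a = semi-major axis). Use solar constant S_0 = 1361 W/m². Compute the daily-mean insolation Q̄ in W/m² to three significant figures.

Solar declination: sin δ = sin ε · sin L_s = sin 23.44° × sin 350.4° = -0.06634, so δ = -3.804°.
cos h₀ = −tan(-19.4°) tan(-3.804°) = -0.0234, h₀ = 1.5942 rad.
Bracket: h₀ sin ϕ sin δ + cos ϕ cos δ sin h₀ = 1.5942×-0.33216×-0.06634 + 0.94322×0.99780×0.99973 = 0.035129 + 0.940891 = 0.976020.
Inverse-square distance factor (a/d)² = 1.0278² = 1.056373.
Q̄ = (S_0/π) × 1.056373 × [bracket] = (1361/π) × 1.056373 × 0.976020 = 446.7 W/m².

Q̄ ≈ 447 W/m²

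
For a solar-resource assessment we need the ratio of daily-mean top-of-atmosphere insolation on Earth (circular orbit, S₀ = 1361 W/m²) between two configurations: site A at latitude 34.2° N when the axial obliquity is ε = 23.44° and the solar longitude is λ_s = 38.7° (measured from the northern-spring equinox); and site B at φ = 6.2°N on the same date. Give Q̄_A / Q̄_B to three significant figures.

Q̄_A / Q̄_B ≈ 1.03

— Configuration A (φ=+34.2°):
Solar declination: sin δ = sin ε · sin λ_s = sin 23.44° × sin 38.7° = 0.24871, so δ = +14.401°.
cos H₀ = −tan(+34.2°) tan(+14.401°) = -0.1745, H₀ = 1.7462 rad.
Bracket: H₀ sin φ sin δ + cos φ cos δ sin H₀ = 1.7462×0.56208×0.24871 + 0.82708×0.96858×0.98466 = 0.244110 + 0.788804 = 1.032914.
Q̄ = (S₀/π) × [bracket] = (1361/π) × 1.032914 = 447.48 W/m².
— Configuration B (φ=+6.2°):
cos H₀ = −tan(+6.2°) tan(+14.401°) = -0.0279, H₀ = 1.5987 rad.
Bracket: H₀ sin φ sin δ + cos φ cos δ sin H₀ = 1.5987×0.10800×0.24871 + 0.99415×0.96858×0.99961 = 0.042942 + 0.962538 = 1.005480.
Q̄ = (S₀/π) × [bracket] = (1361/π) × 1.005480 = 435.59 W/m².
Ratio Q̄_A / Q̄_B = 447.48 / 435.59 = 1.027.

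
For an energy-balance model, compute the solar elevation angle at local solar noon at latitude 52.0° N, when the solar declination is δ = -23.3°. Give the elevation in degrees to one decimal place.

At local noon the hour angle is zero, so the zenith angle equals |ϕ − δ| = |+52.0° − (-23.300°)| = 75.300°.
Elevation = 90° − 75.300° = 14.7°.

14.7°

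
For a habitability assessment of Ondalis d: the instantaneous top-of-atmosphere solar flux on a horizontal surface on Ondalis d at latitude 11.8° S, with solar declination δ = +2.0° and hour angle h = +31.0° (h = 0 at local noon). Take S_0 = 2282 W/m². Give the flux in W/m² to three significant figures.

cos θ_z = sin ϕ sin δ + cos ϕ cos δ cos h = -0.007137 + 0.838542 = 0.831405.
Flux = S_0 · cos θ_z = 2282 × 0.831405 = 1897 W/m².

1.90e+03 W/m²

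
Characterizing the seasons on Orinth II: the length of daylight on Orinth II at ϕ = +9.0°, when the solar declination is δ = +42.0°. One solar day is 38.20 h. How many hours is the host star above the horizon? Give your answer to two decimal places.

cos h₀ = −tan ϕ · tan δ = −tan(+9.0°) × tan(+42.000°) = -0.1426, so h₀ = 1.7139 rad = 98.20°.
Daylight = 2h₀/(2π) × 38.20 h = (1.7139/π) × 38.20 = 20.84 h.

20.84 h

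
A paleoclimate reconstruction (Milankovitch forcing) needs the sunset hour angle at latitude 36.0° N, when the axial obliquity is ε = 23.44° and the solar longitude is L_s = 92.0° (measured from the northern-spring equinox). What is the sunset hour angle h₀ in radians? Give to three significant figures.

Solar declination: sin δ = sin ε · sin L_s = sin 23.44° × sin 92.0° = 0.39755, so δ = +23.425°.
cos h₀ = −tan ϕ · tan δ = −tan(+36.0°) × tan(+23.425°) = -0.3148, so h₀ = 1.8910 rad = 108.35°.

h₀ = 1.89 rad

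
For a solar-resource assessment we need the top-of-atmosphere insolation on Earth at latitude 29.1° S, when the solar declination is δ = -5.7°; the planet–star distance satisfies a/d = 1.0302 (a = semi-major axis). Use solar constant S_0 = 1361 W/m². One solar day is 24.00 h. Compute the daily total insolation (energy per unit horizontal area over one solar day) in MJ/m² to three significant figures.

cos h₀ = −tan(-29.1°) tan(-5.700°) = -0.0556, h₀ = 1.6264 rad.
Bracket: h₀ sin ϕ sin δ + cos ϕ cos δ sin h₀ = 1.6264×-0.48634×-0.09932 + 0.87377×0.99506×0.99846 = 0.078560 + 0.868115 = 0.946675.
Inverse-square distance factor (a/d)² = 1.0302² = 1.061312.
Q̄ = (S_0/π) × 1.061312 × [bracket] = (1361/π) × 1.061312 × 0.946675 = 435.26 W/m².
Daily total = Q̄ × 24.00 h × 3600 s/h = 435.26 × 24.00 × 3600 / 10⁶ = 37.61 MJ/m².

37.6 MJ/m²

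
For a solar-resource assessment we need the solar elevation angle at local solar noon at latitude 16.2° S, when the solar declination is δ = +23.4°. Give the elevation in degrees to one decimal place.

At local noon the hour angle is zero, so the zenith angle equals |φ − δ| = |-16.2° − (+23.400°)| = 39.600°.
Elevation = 90° − 39.600° = 50.4°.

50.4°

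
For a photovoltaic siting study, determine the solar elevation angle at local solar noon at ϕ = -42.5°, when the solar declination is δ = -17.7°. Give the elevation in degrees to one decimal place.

65.2°

At local noon the hour angle is zero, so the zenith angle equals |ϕ − δ| = |-42.5° − (-17.700°)| = 24.800°.
Elevation = 90° − 24.800° = 65.2°.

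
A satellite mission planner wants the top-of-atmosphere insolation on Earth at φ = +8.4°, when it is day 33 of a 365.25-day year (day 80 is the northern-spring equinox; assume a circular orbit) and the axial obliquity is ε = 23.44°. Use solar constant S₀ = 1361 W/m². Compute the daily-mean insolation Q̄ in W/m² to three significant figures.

Q̄ ≈ 382 W/m²

Solar longitude: λ_s = 360° × (33 − 80)/365.25 = -46.324°, i.e. -46.324° + 360° = 313.676°.
sin δ = sin 23.44° × sin 313.676° = -0.28771, so δ = -16.721°.
cos H₀ = −tan(+8.4°) tan(-16.721°) = 0.0444, H₀ = 1.5264 rad.
Bracket: H₀ sin φ sin δ + cos φ cos δ sin H₀ = 1.5264×0.14608×-0.28771 + 0.98927×0.95772×0.99902 = -0.064153 + 0.946515 = 0.882362.
Q̄ = (S₀/π) × [bracket] = (1361/π) × 0.882362 = 382.3 W/m².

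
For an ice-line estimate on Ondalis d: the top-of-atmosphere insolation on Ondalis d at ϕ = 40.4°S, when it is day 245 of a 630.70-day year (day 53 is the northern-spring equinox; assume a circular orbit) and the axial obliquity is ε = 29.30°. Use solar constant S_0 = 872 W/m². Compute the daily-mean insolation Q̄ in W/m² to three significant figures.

Q̄ ≈ 75.9 W/m²

Solar longitude: L_s = 360° × (245 − 53)/630.70 = 109.593°.
sin δ = sin 29.30° × sin 109.593° = 0.46105, so δ = +27.455°.
cos h₀ = −tan(-40.4°) tan(+27.455°) = 0.4422, h₀ = 1.1128 rad.
Bracket: h₀ sin ϕ sin δ + cos ϕ cos δ sin h₀ = 1.1128×-0.64812×0.46105 + 0.76154×0.88738×0.89692 = -0.332522 + 0.606116 = 0.273594.
Q̄ = (S_0/π) × [bracket] = (872/π) × 0.273594 = 75.94 W/m².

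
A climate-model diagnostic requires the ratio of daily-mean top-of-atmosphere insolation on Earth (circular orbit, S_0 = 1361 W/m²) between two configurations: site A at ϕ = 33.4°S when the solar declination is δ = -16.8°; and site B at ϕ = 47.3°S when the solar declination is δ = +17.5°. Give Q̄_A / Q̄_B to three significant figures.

Q̄_A / Q̄_B ≈ 3.15

— Configuration A (ϕ=-33.4°):
cos h₀ = −tan(-33.4°) tan(-16.800°) = -0.1991, h₀ = 1.7712 rad.
Bracket: h₀ sin ϕ sin δ + cos ϕ cos δ sin h₀ = 1.7712×-0.55048×-0.28903 + 0.83485×0.95732×0.97998 = 0.281807 + 0.783218 = 1.065025.
Q̄ = (S_0/π) × [bracket] = (1361/π) × 1.065025 = 461.39 W/m².
— Configuration B (ϕ=-47.3°):
cos h₀ = −tan(-47.3°) tan(+17.500°) = 0.3417, h₀ = 1.2221 rad.
Bracket: h₀ sin ϕ sin δ + cos ϕ cos δ sin h₀ = 1.2221×-0.73491×0.30071 + 0.67816×0.95372×0.93981 = -0.270078 + 0.607845 = 0.337767.
Q̄ = (S_0/π) × [bracket] = (1361/π) × 0.337767 = 146.33 W/m².
Ratio Q̄_A / Q̄_B = 461.39 / 146.33 = 3.153.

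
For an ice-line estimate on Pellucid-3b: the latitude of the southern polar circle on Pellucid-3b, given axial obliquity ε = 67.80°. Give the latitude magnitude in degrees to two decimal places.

22.20°

The polar circle is the lowest latitude that experiences at least one full rotation of continuous darkness at the northern-summer solstice; it lies at |φ| = 90° − ε = 90° − 67.80° = 22.20°.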